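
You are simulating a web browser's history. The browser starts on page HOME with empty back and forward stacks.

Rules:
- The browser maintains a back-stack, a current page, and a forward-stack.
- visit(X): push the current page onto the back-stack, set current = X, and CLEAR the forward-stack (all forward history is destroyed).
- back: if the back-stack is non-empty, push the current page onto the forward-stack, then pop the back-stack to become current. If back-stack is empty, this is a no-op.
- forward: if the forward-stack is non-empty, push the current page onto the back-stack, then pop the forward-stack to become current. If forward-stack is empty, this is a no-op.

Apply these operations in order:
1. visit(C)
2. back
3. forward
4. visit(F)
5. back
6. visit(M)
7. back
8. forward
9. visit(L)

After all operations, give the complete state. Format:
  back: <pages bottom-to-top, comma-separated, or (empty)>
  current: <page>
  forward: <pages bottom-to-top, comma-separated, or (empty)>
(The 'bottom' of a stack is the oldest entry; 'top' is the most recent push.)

Answer: back: HOME,C,M
current: L
forward: (empty)

Derivation:
After 1 (visit(C)): cur=C back=1 fwd=0
After 2 (back): cur=HOME back=0 fwd=1
After 3 (forward): cur=C back=1 fwd=0
After 4 (visit(F)): cur=F back=2 fwd=0
After 5 (back): cur=C back=1 fwd=1
After 6 (visit(M)): cur=M back=2 fwd=0
After 7 (back): cur=C back=1 fwd=1
After 8 (forward): cur=M back=2 fwd=0
After 9 (visit(L)): cur=L back=3 fwd=0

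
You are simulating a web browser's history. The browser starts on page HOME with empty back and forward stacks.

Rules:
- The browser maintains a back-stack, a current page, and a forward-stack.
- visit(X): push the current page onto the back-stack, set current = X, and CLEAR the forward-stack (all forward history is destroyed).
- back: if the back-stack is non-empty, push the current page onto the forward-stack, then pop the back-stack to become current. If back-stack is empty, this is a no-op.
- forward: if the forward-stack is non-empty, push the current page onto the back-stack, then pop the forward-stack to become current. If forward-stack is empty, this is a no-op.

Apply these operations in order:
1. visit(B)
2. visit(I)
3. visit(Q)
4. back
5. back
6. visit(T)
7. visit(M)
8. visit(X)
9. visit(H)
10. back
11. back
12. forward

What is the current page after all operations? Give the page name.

After 1 (visit(B)): cur=B back=1 fwd=0
After 2 (visit(I)): cur=I back=2 fwd=0
After 3 (visit(Q)): cur=Q back=3 fwd=0
After 4 (back): cur=I back=2 fwd=1
After 5 (back): cur=B back=1 fwd=2
After 6 (visit(T)): cur=T back=2 fwd=0
After 7 (visit(M)): cur=M back=3 fwd=0
After 8 (visit(X)): cur=X back=4 fwd=0
After 9 (visit(H)): cur=H back=5 fwd=0
After 10 (back): cur=X back=4 fwd=1
After 11 (back): cur=M back=3 fwd=2
After 12 (forward): cur=X back=4 fwd=1

Answer: X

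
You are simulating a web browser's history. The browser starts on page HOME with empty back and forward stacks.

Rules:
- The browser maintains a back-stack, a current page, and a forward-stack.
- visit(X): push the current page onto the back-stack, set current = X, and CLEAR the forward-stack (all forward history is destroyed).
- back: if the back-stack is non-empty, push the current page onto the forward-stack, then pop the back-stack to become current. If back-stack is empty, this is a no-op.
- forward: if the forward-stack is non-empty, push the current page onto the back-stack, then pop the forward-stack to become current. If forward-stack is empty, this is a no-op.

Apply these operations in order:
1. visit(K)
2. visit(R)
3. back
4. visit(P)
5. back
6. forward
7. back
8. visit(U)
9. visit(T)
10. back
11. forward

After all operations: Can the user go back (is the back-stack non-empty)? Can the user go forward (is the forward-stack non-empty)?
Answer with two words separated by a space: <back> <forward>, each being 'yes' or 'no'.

Answer: yes no

Derivation:
After 1 (visit(K)): cur=K back=1 fwd=0
After 2 (visit(R)): cur=R back=2 fwd=0
After 3 (back): cur=K back=1 fwd=1
After 4 (visit(P)): cur=P back=2 fwd=0
After 5 (back): cur=K back=1 fwd=1
After 6 (forward): cur=P back=2 fwd=0
After 7 (back): cur=K back=1 fwd=1
After 8 (visit(U)): cur=U back=2 fwd=0
After 9 (visit(T)): cur=T back=3 fwd=0
After 10 (back): cur=U back=2 fwd=1
After 11 (forward): cur=T back=3 fwd=0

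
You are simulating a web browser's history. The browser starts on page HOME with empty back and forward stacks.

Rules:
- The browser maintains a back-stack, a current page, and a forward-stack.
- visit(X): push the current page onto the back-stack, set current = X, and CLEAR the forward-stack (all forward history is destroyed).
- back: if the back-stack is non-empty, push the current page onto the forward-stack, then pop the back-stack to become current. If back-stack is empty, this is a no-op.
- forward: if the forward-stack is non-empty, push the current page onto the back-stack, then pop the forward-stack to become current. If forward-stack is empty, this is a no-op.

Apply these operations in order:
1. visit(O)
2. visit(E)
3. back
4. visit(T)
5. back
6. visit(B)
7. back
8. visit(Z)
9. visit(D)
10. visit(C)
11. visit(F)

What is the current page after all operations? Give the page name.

Answer: F

Derivation:
After 1 (visit(O)): cur=O back=1 fwd=0
After 2 (visit(E)): cur=E back=2 fwd=0
After 3 (back): cur=O back=1 fwd=1
After 4 (visit(T)): cur=T back=2 fwd=0
After 5 (back): cur=O back=1 fwd=1
After 6 (visit(B)): cur=B back=2 fwd=0
After 7 (back): cur=O back=1 fwd=1
After 8 (visit(Z)): cur=Z back=2 fwd=0
After 9 (visit(D)): cur=D back=3 fwd=0
After 10 (visit(C)): cur=C back=4 fwd=0
After 11 (visit(F)): cur=F back=5 fwd=0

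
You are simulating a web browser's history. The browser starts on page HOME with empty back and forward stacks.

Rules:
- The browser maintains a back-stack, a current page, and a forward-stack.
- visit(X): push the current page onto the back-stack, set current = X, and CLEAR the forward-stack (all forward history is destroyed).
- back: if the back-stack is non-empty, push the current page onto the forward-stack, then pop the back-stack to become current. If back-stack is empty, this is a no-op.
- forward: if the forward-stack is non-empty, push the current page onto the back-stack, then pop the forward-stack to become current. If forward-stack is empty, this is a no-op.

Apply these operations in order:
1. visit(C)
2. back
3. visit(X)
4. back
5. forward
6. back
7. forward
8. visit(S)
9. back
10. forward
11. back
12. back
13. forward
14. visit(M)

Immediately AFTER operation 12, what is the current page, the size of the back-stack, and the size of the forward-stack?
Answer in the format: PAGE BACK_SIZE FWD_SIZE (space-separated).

After 1 (visit(C)): cur=C back=1 fwd=0
After 2 (back): cur=HOME back=0 fwd=1
After 3 (visit(X)): cur=X back=1 fwd=0
After 4 (back): cur=HOME back=0 fwd=1
After 5 (forward): cur=X back=1 fwd=0
After 6 (back): cur=HOME back=0 fwd=1
After 7 (forward): cur=X back=1 fwd=0
After 8 (visit(S)): cur=S back=2 fwd=0
After 9 (back): cur=X back=1 fwd=1
After 10 (forward): cur=S back=2 fwd=0
After 11 (back): cur=X back=1 fwd=1
After 12 (back): cur=HOME back=0 fwd=2

HOME 0 2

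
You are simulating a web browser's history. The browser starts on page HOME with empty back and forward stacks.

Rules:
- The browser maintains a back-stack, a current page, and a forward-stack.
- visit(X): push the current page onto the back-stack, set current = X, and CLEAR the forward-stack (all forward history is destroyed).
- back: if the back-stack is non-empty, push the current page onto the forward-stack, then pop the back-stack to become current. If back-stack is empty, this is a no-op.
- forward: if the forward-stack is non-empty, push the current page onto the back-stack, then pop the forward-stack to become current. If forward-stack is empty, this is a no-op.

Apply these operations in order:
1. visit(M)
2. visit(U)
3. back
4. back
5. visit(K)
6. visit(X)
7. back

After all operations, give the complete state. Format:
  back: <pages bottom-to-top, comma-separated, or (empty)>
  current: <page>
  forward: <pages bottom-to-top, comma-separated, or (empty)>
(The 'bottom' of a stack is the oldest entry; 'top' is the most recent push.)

Answer: back: HOME
current: K
forward: X

Derivation:
After 1 (visit(M)): cur=M back=1 fwd=0
After 2 (visit(U)): cur=U back=2 fwd=0
After 3 (back): cur=M back=1 fwd=1
After 4 (back): cur=HOME back=0 fwd=2
After 5 (visit(K)): cur=K back=1 fwd=0
After 6 (visit(X)): cur=X back=2 fwd=0
After 7 (back): cur=K back=1 fwd=1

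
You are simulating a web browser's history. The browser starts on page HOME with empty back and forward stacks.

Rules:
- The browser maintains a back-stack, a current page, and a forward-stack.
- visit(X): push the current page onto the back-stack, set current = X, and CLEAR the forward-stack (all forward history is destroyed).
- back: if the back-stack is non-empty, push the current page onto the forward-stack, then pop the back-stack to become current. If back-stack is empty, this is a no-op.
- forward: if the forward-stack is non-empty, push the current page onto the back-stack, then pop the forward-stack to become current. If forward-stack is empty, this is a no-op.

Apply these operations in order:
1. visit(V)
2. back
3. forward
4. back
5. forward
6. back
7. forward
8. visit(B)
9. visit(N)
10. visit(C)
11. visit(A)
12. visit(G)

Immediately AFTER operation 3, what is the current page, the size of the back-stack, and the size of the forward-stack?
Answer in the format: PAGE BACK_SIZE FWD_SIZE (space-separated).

After 1 (visit(V)): cur=V back=1 fwd=0
After 2 (back): cur=HOME back=0 fwd=1
After 3 (forward): cur=V back=1 fwd=0

V 1 0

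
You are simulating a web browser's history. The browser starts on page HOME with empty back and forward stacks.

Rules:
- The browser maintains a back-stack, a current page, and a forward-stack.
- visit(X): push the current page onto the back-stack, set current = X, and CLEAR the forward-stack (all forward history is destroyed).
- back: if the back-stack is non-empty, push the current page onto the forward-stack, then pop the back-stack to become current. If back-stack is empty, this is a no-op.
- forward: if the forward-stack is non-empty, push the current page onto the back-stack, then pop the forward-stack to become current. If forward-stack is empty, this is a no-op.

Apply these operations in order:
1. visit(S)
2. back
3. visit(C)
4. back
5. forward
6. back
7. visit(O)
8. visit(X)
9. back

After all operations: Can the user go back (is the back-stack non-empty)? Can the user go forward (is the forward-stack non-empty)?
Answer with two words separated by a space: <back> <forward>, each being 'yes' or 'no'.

After 1 (visit(S)): cur=S back=1 fwd=0
After 2 (back): cur=HOME back=0 fwd=1
After 3 (visit(C)): cur=C back=1 fwd=0
After 4 (back): cur=HOME back=0 fwd=1
After 5 (forward): cur=C back=1 fwd=0
After 6 (back): cur=HOME back=0 fwd=1
After 7 (visit(O)): cur=O back=1 fwd=0
After 8 (visit(X)): cur=X back=2 fwd=0
After 9 (back): cur=O back=1 fwd=1

Answer: yes yes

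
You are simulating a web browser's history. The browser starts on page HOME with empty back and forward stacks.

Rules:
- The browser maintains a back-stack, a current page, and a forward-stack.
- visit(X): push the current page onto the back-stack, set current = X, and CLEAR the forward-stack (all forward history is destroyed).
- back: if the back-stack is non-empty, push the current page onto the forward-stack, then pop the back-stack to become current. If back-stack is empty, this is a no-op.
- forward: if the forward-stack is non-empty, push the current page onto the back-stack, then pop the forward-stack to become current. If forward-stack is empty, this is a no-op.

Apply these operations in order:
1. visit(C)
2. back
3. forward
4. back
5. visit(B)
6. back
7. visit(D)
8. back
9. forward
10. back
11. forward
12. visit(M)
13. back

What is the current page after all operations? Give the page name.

After 1 (visit(C)): cur=C back=1 fwd=0
After 2 (back): cur=HOME back=0 fwd=1
After 3 (forward): cur=C back=1 fwd=0
After 4 (back): cur=HOME back=0 fwd=1
After 5 (visit(B)): cur=B back=1 fwd=0
After 6 (back): cur=HOME back=0 fwd=1
After 7 (visit(D)): cur=D back=1 fwd=0
After 8 (back): cur=HOME back=0 fwd=1
After 9 (forward): cur=D back=1 fwd=0
After 10 (back): cur=HOME back=0 fwd=1
After 11 (forward): cur=D back=1 fwd=0
After 12 (visit(M)): cur=M back=2 fwd=0
After 13 (back): cur=D back=1 fwd=1

Answer: D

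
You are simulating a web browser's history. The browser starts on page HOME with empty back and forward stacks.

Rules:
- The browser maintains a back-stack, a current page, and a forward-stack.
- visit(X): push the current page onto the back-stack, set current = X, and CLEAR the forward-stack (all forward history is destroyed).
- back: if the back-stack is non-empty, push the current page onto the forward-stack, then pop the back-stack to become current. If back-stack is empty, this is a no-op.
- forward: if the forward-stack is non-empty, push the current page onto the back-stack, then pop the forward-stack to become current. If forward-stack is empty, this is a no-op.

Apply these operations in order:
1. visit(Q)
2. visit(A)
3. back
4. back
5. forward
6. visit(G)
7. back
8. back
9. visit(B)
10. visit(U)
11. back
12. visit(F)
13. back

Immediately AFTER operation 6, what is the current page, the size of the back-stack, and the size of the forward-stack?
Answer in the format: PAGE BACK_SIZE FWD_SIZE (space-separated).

After 1 (visit(Q)): cur=Q back=1 fwd=0
After 2 (visit(A)): cur=A back=2 fwd=0
After 3 (back): cur=Q back=1 fwd=1
After 4 (back): cur=HOME back=0 fwd=2
After 5 (forward): cur=Q back=1 fwd=1
After 6 (visit(G)): cur=G back=2 fwd=0

G 2 0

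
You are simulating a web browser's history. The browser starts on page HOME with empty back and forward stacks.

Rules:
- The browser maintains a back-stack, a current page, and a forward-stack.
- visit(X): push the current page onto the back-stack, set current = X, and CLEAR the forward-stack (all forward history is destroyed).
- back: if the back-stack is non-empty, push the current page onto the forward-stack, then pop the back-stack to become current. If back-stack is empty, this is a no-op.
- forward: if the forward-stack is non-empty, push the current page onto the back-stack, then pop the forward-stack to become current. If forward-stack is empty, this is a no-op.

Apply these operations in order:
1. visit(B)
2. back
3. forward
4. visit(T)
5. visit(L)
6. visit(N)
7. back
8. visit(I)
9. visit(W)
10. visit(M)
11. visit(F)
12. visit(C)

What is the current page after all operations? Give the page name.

Answer: C

Derivation:
After 1 (visit(B)): cur=B back=1 fwd=0
After 2 (back): cur=HOME back=0 fwd=1
After 3 (forward): cur=B back=1 fwd=0
After 4 (visit(T)): cur=T back=2 fwd=0
After 5 (visit(L)): cur=L back=3 fwd=0
After 6 (visit(N)): cur=N back=4 fwd=0
After 7 (back): cur=L back=3 fwd=1
After 8 (visit(I)): cur=I back=4 fwd=0
After 9 (visit(W)): cur=W back=5 fwd=0
After 10 (visit(M)): cur=M back=6 fwd=0
After 11 (visit(F)): cur=F back=7 fwd=0
After 12 (visit(C)): cur=C back=8 fwd=0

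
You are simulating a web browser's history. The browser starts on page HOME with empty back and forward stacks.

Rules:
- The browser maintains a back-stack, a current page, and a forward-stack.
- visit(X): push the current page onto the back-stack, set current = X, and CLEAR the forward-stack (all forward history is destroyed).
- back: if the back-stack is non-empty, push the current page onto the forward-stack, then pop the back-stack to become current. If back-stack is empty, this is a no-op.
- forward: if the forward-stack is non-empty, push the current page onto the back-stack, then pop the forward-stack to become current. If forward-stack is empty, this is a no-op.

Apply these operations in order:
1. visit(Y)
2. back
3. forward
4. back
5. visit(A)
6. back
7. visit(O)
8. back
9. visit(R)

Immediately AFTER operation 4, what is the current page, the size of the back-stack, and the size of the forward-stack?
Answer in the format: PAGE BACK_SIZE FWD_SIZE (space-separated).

After 1 (visit(Y)): cur=Y back=1 fwd=0
After 2 (back): cur=HOME back=0 fwd=1
After 3 (forward): cur=Y back=1 fwd=0
After 4 (back): cur=HOME back=0 fwd=1

HOME 0 1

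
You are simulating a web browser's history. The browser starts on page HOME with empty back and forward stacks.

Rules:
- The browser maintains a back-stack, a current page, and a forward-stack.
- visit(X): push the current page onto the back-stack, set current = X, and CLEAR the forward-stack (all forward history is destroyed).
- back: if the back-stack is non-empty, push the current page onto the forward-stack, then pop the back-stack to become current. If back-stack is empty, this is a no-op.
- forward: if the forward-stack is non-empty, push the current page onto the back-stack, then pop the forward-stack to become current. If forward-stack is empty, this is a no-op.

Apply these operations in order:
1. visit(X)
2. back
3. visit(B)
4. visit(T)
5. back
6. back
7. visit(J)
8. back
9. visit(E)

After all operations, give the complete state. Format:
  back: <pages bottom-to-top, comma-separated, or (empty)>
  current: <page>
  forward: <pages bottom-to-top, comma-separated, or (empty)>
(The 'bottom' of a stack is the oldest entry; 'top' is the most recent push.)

Answer: back: HOME
current: E
forward: (empty)

Derivation:
After 1 (visit(X)): cur=X back=1 fwd=0
After 2 (back): cur=HOME back=0 fwd=1
After 3 (visit(B)): cur=B back=1 fwd=0
After 4 (visit(T)): cur=T back=2 fwd=0
After 5 (back): cur=B back=1 fwd=1
After 6 (back): cur=HOME back=0 fwd=2
After 7 (visit(J)): cur=J back=1 fwd=0
After 8 (back): cur=HOME back=0 fwd=1
After 9 (visit(E)): cur=E back=1 fwd=0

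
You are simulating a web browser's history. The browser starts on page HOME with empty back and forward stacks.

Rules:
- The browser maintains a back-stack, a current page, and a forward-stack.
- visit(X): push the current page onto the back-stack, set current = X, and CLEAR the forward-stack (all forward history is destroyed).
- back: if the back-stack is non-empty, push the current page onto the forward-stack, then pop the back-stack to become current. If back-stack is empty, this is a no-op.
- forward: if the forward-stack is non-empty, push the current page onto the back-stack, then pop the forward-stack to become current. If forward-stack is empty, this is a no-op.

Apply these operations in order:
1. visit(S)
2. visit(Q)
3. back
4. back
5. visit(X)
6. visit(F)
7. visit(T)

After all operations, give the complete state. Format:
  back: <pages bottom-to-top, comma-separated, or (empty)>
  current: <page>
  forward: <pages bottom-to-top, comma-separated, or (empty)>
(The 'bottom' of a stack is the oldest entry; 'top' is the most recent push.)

Answer: back: HOME,X,F
current: T
forward: (empty)

Derivation:
After 1 (visit(S)): cur=S back=1 fwd=0
After 2 (visit(Q)): cur=Q back=2 fwd=0
After 3 (back): cur=S back=1 fwd=1
After 4 (back): cur=HOME back=0 fwd=2
After 5 (visit(X)): cur=X back=1 fwd=0
After 6 (visit(F)): cur=F back=2 fwd=0
After 7 (visit(T)): cur=T back=3 fwd=0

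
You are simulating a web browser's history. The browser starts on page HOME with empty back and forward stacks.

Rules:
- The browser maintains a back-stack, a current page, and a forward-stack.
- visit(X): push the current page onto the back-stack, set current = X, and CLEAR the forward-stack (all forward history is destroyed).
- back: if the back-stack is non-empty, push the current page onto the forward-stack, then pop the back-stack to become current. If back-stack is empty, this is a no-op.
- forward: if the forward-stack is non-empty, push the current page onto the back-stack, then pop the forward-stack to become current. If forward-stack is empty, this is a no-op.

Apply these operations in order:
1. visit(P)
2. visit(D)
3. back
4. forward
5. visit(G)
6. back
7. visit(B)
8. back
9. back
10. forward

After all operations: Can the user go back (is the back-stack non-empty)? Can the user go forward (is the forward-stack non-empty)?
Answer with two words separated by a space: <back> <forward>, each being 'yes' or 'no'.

After 1 (visit(P)): cur=P back=1 fwd=0
After 2 (visit(D)): cur=D back=2 fwd=0
After 3 (back): cur=P back=1 fwd=1
After 4 (forward): cur=D back=2 fwd=0
After 5 (visit(G)): cur=G back=3 fwd=0
After 6 (back): cur=D back=2 fwd=1
After 7 (visit(B)): cur=B back=3 fwd=0
After 8 (back): cur=D back=2 fwd=1
After 9 (back): cur=P back=1 fwd=2
After 10 (forward): cur=D back=2 fwd=1

Answer: yes yes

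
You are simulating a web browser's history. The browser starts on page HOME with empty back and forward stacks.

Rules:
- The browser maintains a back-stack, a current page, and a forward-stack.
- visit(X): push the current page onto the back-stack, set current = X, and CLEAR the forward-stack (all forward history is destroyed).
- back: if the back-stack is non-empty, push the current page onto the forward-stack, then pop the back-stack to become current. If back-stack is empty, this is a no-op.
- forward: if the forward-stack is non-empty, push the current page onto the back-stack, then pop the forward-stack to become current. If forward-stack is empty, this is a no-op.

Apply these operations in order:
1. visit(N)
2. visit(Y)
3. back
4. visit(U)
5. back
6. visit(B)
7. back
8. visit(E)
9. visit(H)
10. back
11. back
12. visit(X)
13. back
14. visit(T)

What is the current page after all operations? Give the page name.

Answer: T

Derivation:
After 1 (visit(N)): cur=N back=1 fwd=0
After 2 (visit(Y)): cur=Y back=2 fwd=0
After 3 (back): cur=N back=1 fwd=1
After 4 (visit(U)): cur=U back=2 fwd=0
After 5 (back): cur=N back=1 fwd=1
After 6 (visit(B)): cur=B back=2 fwd=0
After 7 (back): cur=N back=1 fwd=1
After 8 (visit(E)): cur=E back=2 fwd=0
After 9 (visit(H)): cur=H back=3 fwd=0
After 10 (back): cur=E back=2 fwd=1
After 11 (back): cur=N back=1 fwd=2
After 12 (visit(X)): cur=X back=2 fwd=0
After 13 (back): cur=N back=1 fwd=1
After 14 (visit(T)): cur=T back=2 fwd=0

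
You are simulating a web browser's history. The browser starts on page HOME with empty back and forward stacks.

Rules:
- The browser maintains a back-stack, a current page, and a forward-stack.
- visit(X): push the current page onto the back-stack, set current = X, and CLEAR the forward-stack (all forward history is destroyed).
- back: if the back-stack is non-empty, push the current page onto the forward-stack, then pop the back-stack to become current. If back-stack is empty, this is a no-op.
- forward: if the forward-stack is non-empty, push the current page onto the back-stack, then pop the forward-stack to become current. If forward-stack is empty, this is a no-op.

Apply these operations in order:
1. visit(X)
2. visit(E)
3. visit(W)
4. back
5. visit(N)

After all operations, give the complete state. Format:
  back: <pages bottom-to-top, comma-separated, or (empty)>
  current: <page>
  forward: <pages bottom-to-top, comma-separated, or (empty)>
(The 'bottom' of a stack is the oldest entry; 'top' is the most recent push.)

After 1 (visit(X)): cur=X back=1 fwd=0
After 2 (visit(E)): cur=E back=2 fwd=0
After 3 (visit(W)): cur=W back=3 fwd=0
After 4 (back): cur=E back=2 fwd=1
After 5 (visit(N)): cur=N back=3 fwd=0

Answer: back: HOME,X,E
current: N
forward: (empty)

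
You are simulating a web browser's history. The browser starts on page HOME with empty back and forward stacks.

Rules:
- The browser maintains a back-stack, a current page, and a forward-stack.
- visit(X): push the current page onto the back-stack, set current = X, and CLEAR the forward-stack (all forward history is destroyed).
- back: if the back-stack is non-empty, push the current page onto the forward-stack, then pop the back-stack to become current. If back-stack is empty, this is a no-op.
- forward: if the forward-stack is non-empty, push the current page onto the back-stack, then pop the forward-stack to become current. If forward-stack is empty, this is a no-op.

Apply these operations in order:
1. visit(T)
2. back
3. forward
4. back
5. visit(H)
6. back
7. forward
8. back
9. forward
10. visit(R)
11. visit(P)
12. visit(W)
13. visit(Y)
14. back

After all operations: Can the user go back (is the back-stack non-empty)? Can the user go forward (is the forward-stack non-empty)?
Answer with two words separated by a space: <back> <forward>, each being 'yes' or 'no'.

Answer: yes yes

Derivation:
After 1 (visit(T)): cur=T back=1 fwd=0
After 2 (back): cur=HOME back=0 fwd=1
After 3 (forward): cur=T back=1 fwd=0
After 4 (back): cur=HOME back=0 fwd=1
After 5 (visit(H)): cur=H back=1 fwd=0
After 6 (back): cur=HOME back=0 fwd=1
After 7 (forward): cur=H back=1 fwd=0
After 8 (back): cur=HOME back=0 fwd=1
After 9 (forward): cur=H back=1 fwd=0
After 10 (visit(R)): cur=R back=2 fwd=0
After 11 (visit(P)): cur=P back=3 fwd=0
After 12 (visit(W)): cur=W back=4 fwd=0
After 13 (visit(Y)): cur=Y back=5 fwd=0
After 14 (back): cur=W back=4 fwd=1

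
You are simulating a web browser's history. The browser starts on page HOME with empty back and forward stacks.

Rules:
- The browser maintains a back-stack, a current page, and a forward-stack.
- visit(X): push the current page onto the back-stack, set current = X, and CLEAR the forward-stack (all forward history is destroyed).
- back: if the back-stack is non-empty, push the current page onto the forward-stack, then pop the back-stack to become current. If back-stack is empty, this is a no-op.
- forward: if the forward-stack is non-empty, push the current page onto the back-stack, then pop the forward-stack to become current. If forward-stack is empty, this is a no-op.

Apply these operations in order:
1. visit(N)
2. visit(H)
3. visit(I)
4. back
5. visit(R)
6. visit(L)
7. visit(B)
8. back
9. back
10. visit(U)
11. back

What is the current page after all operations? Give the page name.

After 1 (visit(N)): cur=N back=1 fwd=0
After 2 (visit(H)): cur=H back=2 fwd=0
After 3 (visit(I)): cur=I back=3 fwd=0
After 4 (back): cur=H back=2 fwd=1
After 5 (visit(R)): cur=R back=3 fwd=0
After 6 (visit(L)): cur=L back=4 fwd=0
After 7 (visit(B)): cur=B back=5 fwd=0
After 8 (back): cur=L back=4 fwd=1
After 9 (back): cur=R back=3 fwd=2
After 10 (visit(U)): cur=U back=4 fwd=0
After 11 (back): cur=R back=3 fwd=1

Answer: R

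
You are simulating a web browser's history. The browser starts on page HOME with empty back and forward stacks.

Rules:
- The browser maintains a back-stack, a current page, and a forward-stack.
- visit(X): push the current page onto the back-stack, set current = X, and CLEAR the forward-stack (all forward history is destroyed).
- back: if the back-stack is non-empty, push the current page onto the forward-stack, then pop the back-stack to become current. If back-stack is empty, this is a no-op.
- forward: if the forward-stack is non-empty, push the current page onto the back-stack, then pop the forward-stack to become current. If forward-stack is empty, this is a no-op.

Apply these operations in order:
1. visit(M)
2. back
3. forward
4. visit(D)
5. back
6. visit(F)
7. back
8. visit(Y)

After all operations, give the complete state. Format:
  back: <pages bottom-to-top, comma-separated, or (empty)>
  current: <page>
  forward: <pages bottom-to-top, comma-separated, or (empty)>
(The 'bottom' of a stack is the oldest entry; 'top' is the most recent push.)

After 1 (visit(M)): cur=M back=1 fwd=0
After 2 (back): cur=HOME back=0 fwd=1
After 3 (forward): cur=M back=1 fwd=0
After 4 (visit(D)): cur=D back=2 fwd=0
After 5 (back): cur=M back=1 fwd=1
After 6 (visit(F)): cur=F back=2 fwd=0
After 7 (back): cur=M back=1 fwd=1
After 8 (visit(Y)): cur=Y back=2 fwd=0

Answer: back: HOME,M
current: Y
forward: (empty)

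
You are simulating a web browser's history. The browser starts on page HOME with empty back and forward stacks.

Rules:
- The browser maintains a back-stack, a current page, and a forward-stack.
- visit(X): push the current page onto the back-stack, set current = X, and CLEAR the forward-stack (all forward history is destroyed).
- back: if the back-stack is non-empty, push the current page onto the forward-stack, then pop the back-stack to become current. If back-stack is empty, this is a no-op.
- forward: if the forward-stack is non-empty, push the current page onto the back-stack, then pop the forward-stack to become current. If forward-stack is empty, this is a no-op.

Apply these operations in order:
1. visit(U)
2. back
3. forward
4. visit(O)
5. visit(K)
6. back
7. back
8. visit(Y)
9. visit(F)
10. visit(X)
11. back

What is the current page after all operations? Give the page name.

After 1 (visit(U)): cur=U back=1 fwd=0
After 2 (back): cur=HOME back=0 fwd=1
After 3 (forward): cur=U back=1 fwd=0
After 4 (visit(O)): cur=O back=2 fwd=0
After 5 (visit(K)): cur=K back=3 fwd=0
After 6 (back): cur=O back=2 fwd=1
After 7 (back): cur=U back=1 fwd=2
After 8 (visit(Y)): cur=Y back=2 fwd=0
After 9 (visit(F)): cur=F back=3 fwd=0
After 10 (visit(X)): cur=X back=4 fwd=0
After 11 (back): cur=F back=3 fwd=1

Answer: F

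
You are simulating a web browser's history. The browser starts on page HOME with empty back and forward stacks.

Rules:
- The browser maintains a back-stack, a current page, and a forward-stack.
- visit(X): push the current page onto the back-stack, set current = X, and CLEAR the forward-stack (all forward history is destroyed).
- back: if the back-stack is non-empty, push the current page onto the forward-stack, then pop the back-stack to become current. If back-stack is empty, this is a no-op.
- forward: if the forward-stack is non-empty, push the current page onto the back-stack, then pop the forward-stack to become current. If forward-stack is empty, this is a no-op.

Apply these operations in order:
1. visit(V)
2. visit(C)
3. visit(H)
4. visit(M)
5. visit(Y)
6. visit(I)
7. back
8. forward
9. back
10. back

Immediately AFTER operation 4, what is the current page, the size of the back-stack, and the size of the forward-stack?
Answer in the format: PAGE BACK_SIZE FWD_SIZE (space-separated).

After 1 (visit(V)): cur=V back=1 fwd=0
After 2 (visit(C)): cur=C back=2 fwd=0
After 3 (visit(H)): cur=H back=3 fwd=0
After 4 (visit(M)): cur=M back=4 fwd=0

M 4 0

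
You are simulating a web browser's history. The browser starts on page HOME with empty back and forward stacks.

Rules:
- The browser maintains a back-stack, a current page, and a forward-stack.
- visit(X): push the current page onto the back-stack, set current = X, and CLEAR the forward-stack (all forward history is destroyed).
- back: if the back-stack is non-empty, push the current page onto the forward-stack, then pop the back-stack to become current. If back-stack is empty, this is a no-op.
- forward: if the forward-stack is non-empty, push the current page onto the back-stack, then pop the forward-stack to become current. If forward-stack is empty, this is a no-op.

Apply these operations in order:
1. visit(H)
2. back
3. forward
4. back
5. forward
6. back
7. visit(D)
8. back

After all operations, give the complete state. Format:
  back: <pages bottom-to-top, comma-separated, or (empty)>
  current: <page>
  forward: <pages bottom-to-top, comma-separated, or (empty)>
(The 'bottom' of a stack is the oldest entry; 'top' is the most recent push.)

Answer: back: (empty)
current: HOME
forward: D

Derivation:
After 1 (visit(H)): cur=H back=1 fwd=0
After 2 (back): cur=HOME back=0 fwd=1
After 3 (forward): cur=H back=1 fwd=0
After 4 (back): cur=HOME back=0 fwd=1
After 5 (forward): cur=H back=1 fwd=0
After 6 (back): cur=HOME back=0 fwd=1
After 7 (visit(D)): cur=D back=1 fwd=0
After 8 (back): cur=HOME back=0 fwd=1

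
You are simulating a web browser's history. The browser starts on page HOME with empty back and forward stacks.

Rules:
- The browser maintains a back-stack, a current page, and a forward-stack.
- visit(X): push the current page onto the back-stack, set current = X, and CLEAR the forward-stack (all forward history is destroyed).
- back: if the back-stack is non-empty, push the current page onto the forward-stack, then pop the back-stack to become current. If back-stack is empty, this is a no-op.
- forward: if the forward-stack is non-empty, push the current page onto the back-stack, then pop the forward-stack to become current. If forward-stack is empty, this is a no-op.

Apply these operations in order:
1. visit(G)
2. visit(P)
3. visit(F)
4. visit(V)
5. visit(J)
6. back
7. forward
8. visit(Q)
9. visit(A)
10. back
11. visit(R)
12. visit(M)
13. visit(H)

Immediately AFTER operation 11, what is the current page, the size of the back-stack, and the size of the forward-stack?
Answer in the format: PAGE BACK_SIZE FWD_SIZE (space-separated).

After 1 (visit(G)): cur=G back=1 fwd=0
After 2 (visit(P)): cur=P back=2 fwd=0
After 3 (visit(F)): cur=F back=3 fwd=0
After 4 (visit(V)): cur=V back=4 fwd=0
After 5 (visit(J)): cur=J back=5 fwd=0
After 6 (back): cur=V back=4 fwd=1
After 7 (forward): cur=J back=5 fwd=0
After 8 (visit(Q)): cur=Q back=6 fwd=0
After 9 (visit(A)): cur=A back=7 fwd=0
After 10 (back): cur=Q back=6 fwd=1
After 11 (visit(R)): cur=R back=7 fwd=0

R 7 0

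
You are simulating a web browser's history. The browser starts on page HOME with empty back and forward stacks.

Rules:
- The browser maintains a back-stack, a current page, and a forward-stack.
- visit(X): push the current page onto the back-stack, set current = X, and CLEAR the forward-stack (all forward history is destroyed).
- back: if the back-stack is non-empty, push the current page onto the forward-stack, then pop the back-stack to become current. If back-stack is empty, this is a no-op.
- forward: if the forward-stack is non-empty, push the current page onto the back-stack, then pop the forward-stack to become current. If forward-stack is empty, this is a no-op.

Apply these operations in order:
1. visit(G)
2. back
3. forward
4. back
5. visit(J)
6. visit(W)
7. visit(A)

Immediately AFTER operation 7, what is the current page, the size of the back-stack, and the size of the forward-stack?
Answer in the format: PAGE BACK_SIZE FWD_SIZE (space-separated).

After 1 (visit(G)): cur=G back=1 fwd=0
After 2 (back): cur=HOME back=0 fwd=1
After 3 (forward): cur=G back=1 fwd=0
After 4 (back): cur=HOME back=0 fwd=1
After 5 (visit(J)): cur=J back=1 fwd=0
After 6 (visit(W)): cur=W back=2 fwd=0
After 7 (visit(A)): cur=A back=3 fwd=0

A 3 0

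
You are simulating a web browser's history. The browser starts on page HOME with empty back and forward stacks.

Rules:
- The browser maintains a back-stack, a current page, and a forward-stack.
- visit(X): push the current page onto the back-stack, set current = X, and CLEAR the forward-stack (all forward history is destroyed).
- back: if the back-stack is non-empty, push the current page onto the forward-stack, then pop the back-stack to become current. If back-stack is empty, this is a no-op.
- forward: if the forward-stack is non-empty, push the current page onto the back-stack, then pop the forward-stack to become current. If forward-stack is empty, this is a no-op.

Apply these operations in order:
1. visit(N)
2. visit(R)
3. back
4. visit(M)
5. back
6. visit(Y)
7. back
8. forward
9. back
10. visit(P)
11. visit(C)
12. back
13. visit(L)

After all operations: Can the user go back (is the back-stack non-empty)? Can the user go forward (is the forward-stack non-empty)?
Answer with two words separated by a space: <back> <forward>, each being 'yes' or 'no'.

Answer: yes no

Derivation:
After 1 (visit(N)): cur=N back=1 fwd=0
After 2 (visit(R)): cur=R back=2 fwd=0
After 3 (back): cur=N back=1 fwd=1
After 4 (visit(M)): cur=M back=2 fwd=0
After 5 (back): cur=N back=1 fwd=1
After 6 (visit(Y)): cur=Y back=2 fwd=0
After 7 (back): cur=N back=1 fwd=1
After 8 (forward): cur=Y back=2 fwd=0
After 9 (back): cur=N back=1 fwd=1
After 10 (visit(P)): cur=P back=2 fwd=0
After 11 (visit(C)): cur=C back=3 fwd=0
After 12 (back): cur=P back=2 fwd=1
After 13 (visit(L)): cur=L back=3 fwd=0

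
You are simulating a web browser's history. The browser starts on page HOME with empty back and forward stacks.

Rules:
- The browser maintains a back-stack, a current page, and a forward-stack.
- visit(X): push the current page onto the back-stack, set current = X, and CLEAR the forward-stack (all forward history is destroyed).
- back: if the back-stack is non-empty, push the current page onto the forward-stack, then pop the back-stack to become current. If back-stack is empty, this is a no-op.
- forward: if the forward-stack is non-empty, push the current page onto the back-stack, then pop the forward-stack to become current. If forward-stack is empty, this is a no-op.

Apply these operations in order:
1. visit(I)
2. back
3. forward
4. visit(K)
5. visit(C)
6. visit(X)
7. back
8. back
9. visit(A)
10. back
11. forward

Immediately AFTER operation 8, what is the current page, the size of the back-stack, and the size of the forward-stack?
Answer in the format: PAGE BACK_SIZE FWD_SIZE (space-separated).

After 1 (visit(I)): cur=I back=1 fwd=0
After 2 (back): cur=HOME back=0 fwd=1
After 3 (forward): cur=I back=1 fwd=0
After 4 (visit(K)): cur=K back=2 fwd=0
After 5 (visit(C)): cur=C back=3 fwd=0
After 6 (visit(X)): cur=X back=4 fwd=0
After 7 (back): cur=C back=3 fwd=1
After 8 (back): cur=K back=2 fwd=2

K 2 2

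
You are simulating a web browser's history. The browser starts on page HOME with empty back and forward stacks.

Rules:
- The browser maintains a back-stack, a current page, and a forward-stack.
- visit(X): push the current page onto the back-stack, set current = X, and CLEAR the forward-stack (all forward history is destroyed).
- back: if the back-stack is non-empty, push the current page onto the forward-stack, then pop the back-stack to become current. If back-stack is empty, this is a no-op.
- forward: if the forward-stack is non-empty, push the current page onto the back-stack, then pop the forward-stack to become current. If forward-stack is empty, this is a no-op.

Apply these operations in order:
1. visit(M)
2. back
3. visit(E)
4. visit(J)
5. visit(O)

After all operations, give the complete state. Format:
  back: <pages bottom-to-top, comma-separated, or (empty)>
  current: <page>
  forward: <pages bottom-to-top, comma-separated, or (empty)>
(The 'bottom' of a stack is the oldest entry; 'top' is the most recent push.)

After 1 (visit(M)): cur=M back=1 fwd=0
After 2 (back): cur=HOME back=0 fwd=1
After 3 (visit(E)): cur=E back=1 fwd=0
After 4 (visit(J)): cur=J back=2 fwd=0
After 5 (visit(O)): cur=O back=3 fwd=0

Answer: back: HOME,E,J
current: O
forward: (empty)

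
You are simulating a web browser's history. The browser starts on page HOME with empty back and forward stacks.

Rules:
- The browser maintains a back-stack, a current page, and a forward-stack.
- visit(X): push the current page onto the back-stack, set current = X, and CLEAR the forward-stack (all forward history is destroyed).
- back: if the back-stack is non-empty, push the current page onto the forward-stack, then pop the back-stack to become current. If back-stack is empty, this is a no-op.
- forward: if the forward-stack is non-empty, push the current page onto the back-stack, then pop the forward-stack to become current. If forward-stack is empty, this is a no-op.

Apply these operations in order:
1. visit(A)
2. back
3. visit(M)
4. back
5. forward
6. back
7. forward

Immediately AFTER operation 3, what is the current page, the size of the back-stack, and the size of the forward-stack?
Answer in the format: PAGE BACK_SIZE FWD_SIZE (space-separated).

After 1 (visit(A)): cur=A back=1 fwd=0
After 2 (back): cur=HOME back=0 fwd=1
After 3 (visit(M)): cur=M back=1 fwd=0

M 1 0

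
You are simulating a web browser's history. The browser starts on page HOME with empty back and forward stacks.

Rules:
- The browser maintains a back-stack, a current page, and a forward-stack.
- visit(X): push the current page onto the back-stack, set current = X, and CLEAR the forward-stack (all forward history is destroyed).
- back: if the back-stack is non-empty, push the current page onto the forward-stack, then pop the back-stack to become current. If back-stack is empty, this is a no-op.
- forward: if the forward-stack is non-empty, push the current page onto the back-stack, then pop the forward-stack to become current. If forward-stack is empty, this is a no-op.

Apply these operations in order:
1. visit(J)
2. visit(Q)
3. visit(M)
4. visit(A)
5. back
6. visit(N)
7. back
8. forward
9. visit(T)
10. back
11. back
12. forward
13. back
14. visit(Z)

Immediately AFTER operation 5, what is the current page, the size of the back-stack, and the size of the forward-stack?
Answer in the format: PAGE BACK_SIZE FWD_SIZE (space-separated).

After 1 (visit(J)): cur=J back=1 fwd=0
After 2 (visit(Q)): cur=Q back=2 fwd=0
After 3 (visit(M)): cur=M back=3 fwd=0
After 4 (visit(A)): cur=A back=4 fwd=0
After 5 (back): cur=M back=3 fwd=1

M 3 1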